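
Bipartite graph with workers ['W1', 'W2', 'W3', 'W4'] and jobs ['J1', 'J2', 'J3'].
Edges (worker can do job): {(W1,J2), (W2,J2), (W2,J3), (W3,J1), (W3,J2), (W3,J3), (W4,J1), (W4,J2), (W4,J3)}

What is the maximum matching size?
Maximum matching size = 3

Maximum matching: {(W1,J2), (W3,J1), (W4,J3)}
Size: 3

This assigns 3 workers to 3 distinct jobs.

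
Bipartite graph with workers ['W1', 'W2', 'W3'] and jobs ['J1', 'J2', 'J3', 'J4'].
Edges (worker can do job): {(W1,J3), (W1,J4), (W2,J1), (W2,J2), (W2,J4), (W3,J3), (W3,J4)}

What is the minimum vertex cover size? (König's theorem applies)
Minimum vertex cover size = 3

By König's theorem: in bipartite graphs,
min vertex cover = max matching = 3

Maximum matching has size 3, so minimum vertex cover also has size 3.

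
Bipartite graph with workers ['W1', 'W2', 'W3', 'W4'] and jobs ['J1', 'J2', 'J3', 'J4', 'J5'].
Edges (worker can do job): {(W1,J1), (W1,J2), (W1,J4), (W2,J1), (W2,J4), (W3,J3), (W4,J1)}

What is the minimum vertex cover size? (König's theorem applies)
Minimum vertex cover size = 4

By König's theorem: in bipartite graphs,
min vertex cover = max matching = 4

Maximum matching has size 4, so minimum vertex cover also has size 4.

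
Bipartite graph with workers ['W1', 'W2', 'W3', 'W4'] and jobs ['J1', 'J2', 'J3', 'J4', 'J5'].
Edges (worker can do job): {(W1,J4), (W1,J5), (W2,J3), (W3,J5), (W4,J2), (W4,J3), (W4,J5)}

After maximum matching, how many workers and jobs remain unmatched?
Unmatched: 0 workers, 1 jobs

Maximum matching size: 4
Workers: 4 total, 4 matched, 0 unmatched
Jobs: 5 total, 4 matched, 1 unmatched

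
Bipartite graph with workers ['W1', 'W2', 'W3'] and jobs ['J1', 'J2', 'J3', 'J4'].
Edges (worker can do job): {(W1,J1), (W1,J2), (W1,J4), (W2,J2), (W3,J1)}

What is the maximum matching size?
Maximum matching size = 3

Maximum matching: {(W1,J4), (W2,J2), (W3,J1)}
Size: 3

This assigns 3 workers to 3 distinct jobs.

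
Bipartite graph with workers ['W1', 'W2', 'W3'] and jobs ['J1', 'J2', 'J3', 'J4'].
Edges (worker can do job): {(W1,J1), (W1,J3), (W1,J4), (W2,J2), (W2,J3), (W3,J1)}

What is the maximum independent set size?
Maximum independent set = 4

By König's theorem:
- Min vertex cover = Max matching = 3
- Max independent set = Total vertices - Min vertex cover
- Max independent set = 7 - 3 = 4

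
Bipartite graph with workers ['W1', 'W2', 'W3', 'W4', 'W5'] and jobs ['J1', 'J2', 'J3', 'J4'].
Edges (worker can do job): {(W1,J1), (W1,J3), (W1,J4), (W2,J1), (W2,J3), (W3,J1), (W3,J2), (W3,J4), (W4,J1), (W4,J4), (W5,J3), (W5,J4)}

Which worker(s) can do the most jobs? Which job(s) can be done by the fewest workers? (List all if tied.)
Most versatile: W1, W3 (3 jobs); Least covered: J2 (1 workers)

Worker degrees (jobs they can do): W1:3, W2:2, W3:3, W4:2, W5:2
Job degrees (workers who can do it): J1:4, J2:1, J3:3, J4:4

Maximum worker degree is 3, achieved by: W1, W3
Minimum job degree is 1, achieved by: J2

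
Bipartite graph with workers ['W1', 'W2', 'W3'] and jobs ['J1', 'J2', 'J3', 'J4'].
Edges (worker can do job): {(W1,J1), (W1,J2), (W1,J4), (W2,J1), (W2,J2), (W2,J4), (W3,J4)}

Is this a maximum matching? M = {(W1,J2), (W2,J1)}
No, size 2 is not maximum

Proposed matching has size 2.
Maximum matching size for this graph: 3.

This is NOT maximum - can be improved to size 3.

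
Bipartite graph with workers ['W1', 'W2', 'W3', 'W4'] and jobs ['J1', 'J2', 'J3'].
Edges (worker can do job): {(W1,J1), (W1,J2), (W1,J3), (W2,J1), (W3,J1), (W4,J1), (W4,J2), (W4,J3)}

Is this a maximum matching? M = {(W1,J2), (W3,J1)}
No, size 2 is not maximum

Proposed matching has size 2.
Maximum matching size for this graph: 3.

This is NOT maximum - can be improved to size 3.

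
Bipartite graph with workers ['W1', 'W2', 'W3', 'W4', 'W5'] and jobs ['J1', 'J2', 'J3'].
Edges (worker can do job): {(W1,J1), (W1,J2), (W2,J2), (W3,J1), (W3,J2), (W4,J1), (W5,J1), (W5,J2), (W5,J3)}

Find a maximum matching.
Matching: {(W3,J2), (W4,J1), (W5,J3)}

Maximum matching (size 3):
  W3 → J2
  W4 → J1
  W5 → J3

Each worker is assigned to at most one job, and each job to at most one worker.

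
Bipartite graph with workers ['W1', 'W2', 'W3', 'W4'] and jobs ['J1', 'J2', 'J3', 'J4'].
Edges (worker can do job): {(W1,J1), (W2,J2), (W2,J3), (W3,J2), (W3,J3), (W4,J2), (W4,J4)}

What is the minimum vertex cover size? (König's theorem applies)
Minimum vertex cover size = 4

By König's theorem: in bipartite graphs,
min vertex cover = max matching = 4

Maximum matching has size 4, so minimum vertex cover also has size 4.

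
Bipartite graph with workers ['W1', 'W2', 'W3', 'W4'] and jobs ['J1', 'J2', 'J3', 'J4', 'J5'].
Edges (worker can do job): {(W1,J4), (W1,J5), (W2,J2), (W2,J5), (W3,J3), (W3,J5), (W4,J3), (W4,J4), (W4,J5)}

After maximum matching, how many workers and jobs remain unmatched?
Unmatched: 0 workers, 1 jobs

Maximum matching size: 4
Workers: 4 total, 4 matched, 0 unmatched
Jobs: 5 total, 4 matched, 1 unmatched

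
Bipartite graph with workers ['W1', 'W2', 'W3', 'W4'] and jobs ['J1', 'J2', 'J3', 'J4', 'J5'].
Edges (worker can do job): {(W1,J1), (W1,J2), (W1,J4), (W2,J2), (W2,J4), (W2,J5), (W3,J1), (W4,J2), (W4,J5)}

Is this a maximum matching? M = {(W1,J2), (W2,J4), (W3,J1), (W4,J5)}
Yes, size 4 is maximum

Proposed matching has size 4.
Maximum matching size for this graph: 4.

This is a maximum matching.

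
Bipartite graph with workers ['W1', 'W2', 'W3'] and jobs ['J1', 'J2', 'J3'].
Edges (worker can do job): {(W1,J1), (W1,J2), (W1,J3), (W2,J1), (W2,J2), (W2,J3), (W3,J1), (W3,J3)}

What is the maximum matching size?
Maximum matching size = 3

Maximum matching: {(W1,J2), (W2,J1), (W3,J3)}
Size: 3

This assigns 3 workers to 3 distinct jobs.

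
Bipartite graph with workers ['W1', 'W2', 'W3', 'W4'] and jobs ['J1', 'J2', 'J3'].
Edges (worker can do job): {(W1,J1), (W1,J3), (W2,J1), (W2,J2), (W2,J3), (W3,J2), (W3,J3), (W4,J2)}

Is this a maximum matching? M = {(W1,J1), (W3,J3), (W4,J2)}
Yes, size 3 is maximum

Proposed matching has size 3.
Maximum matching size for this graph: 3.

This is a maximum matching.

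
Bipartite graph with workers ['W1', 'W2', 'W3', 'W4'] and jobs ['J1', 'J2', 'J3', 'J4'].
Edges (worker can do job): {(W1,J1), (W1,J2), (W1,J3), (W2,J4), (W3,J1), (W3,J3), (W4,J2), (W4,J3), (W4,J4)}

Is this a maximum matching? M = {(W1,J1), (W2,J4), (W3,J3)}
No, size 3 is not maximum

Proposed matching has size 3.
Maximum matching size for this graph: 4.

This is NOT maximum - can be improved to size 4.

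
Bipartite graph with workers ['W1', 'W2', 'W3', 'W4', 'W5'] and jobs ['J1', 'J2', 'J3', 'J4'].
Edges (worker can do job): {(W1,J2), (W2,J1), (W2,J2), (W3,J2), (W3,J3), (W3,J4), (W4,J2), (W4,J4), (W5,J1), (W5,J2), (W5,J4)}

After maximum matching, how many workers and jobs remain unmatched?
Unmatched: 1 workers, 0 jobs

Maximum matching size: 4
Workers: 5 total, 4 matched, 1 unmatched
Jobs: 4 total, 4 matched, 0 unmatched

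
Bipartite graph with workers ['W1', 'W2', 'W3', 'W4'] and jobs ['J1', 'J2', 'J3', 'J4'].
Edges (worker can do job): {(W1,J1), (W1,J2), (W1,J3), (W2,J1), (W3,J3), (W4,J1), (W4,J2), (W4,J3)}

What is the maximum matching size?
Maximum matching size = 3

Maximum matching: {(W1,J1), (W3,J3), (W4,J2)}
Size: 3

This assigns 3 workers to 3 distinct jobs.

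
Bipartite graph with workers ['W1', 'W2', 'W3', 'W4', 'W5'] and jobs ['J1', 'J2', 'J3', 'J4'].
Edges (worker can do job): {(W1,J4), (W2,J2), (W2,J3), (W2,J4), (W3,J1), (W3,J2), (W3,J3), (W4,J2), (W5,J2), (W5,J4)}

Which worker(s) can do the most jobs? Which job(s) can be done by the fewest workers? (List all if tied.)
Most versatile: W2, W3 (3 jobs); Least covered: J1 (1 workers)

Worker degrees (jobs they can do): W1:1, W2:3, W3:3, W4:1, W5:2
Job degrees (workers who can do it): J1:1, J2:4, J3:2, J4:3

Maximum worker degree is 3, achieved by: W2, W3
Minimum job degree is 1, achieved by: J1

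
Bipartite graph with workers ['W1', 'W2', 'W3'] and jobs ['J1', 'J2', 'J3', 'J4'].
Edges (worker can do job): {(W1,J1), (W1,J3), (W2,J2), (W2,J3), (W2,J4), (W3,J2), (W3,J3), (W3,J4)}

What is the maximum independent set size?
Maximum independent set = 4

By König's theorem:
- Min vertex cover = Max matching = 3
- Max independent set = Total vertices - Min vertex cover
- Max independent set = 7 - 3 = 4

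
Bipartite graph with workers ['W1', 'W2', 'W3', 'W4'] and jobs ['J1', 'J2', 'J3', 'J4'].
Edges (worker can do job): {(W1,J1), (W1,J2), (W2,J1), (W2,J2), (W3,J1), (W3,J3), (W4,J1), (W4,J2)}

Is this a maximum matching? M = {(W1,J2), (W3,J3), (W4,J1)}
Yes, size 3 is maximum

Proposed matching has size 3.
Maximum matching size for this graph: 3.

This is a maximum matching.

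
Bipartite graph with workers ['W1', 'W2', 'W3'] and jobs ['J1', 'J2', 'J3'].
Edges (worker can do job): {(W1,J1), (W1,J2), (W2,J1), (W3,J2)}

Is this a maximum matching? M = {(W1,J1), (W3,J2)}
Yes, size 2 is maximum

Proposed matching has size 2.
Maximum matching size for this graph: 2.

This is a maximum matching.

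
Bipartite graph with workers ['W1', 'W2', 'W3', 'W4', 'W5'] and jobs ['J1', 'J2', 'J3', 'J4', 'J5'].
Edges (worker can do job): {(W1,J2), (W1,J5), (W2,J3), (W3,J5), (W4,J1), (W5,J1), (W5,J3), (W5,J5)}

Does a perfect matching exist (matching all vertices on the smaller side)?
No, maximum matching has size 4 < 5

Maximum matching has size 4, need 5 for perfect matching.
Unmatched workers: ['W4']
Unmatched jobs: ['J4']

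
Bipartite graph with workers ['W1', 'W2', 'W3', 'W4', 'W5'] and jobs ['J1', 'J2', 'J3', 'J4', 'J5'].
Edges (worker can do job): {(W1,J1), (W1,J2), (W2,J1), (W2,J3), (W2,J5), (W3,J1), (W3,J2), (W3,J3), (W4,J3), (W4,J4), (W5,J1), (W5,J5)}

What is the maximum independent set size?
Maximum independent set = 5

By König's theorem:
- Min vertex cover = Max matching = 5
- Max independent set = Total vertices - Min vertex cover
- Max independent set = 10 - 5 = 5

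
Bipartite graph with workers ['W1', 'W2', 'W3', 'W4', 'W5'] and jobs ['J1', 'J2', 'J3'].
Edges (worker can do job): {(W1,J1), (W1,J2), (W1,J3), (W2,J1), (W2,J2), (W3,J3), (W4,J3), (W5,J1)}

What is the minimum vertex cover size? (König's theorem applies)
Minimum vertex cover size = 3

By König's theorem: in bipartite graphs,
min vertex cover = max matching = 3

Maximum matching has size 3, so minimum vertex cover also has size 3.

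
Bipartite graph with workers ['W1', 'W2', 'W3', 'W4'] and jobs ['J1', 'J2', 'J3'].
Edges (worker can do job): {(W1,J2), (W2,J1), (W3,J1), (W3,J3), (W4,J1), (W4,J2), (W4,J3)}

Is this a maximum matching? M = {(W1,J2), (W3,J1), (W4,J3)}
Yes, size 3 is maximum

Proposed matching has size 3.
Maximum matching size for this graph: 3.

This is a maximum matching.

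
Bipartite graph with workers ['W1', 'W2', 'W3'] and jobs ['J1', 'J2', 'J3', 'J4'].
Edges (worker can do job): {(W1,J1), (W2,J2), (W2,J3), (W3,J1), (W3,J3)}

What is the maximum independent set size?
Maximum independent set = 4

By König's theorem:
- Min vertex cover = Max matching = 3
- Max independent set = Total vertices - Min vertex cover
- Max independent set = 7 - 3 = 4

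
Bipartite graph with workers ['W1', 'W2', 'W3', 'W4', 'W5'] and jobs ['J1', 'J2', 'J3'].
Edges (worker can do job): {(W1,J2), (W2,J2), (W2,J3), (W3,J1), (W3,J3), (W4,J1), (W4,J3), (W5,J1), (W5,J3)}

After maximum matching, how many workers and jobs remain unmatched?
Unmatched: 2 workers, 0 jobs

Maximum matching size: 3
Workers: 5 total, 3 matched, 2 unmatched
Jobs: 3 total, 3 matched, 0 unmatched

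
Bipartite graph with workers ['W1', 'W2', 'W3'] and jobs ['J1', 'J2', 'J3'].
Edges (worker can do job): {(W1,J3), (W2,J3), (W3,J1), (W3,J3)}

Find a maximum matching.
Matching: {(W1,J3), (W3,J1)}

Maximum matching (size 2):
  W1 → J3
  W3 → J1

Each worker is assigned to at most one job, and each job to at most one worker.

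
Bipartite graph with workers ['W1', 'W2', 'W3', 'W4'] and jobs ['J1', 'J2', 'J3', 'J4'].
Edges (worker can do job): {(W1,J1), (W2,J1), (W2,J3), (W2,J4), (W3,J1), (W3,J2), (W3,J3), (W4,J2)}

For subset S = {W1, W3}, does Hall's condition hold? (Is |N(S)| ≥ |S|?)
Yes: |N(S)| = 3, |S| = 2

Subset S = {W1, W3}
Neighbors N(S) = {J1, J2, J3}

|N(S)| = 3, |S| = 2
Hall's condition: |N(S)| ≥ |S| is satisfied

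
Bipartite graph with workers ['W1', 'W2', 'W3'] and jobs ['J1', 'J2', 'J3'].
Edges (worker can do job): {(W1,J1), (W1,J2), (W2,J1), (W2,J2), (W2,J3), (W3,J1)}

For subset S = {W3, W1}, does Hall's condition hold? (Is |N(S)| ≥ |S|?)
Yes: |N(S)| = 2, |S| = 2

Subset S = {W3, W1}
Neighbors N(S) = {J1, J2}

|N(S)| = 2, |S| = 2
Hall's condition: |N(S)| ≥ |S| is satisfied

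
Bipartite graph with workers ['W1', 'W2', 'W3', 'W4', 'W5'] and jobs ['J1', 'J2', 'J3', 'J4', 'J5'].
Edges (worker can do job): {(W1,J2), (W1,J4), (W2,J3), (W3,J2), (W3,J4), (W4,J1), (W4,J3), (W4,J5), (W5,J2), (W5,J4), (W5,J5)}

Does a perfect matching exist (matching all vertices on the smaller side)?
Yes, perfect matching exists (size 5)

Perfect matching: {(W1,J4), (W2,J3), (W3,J2), (W4,J1), (W5,J5)}
All 5 vertices on the smaller side are matched.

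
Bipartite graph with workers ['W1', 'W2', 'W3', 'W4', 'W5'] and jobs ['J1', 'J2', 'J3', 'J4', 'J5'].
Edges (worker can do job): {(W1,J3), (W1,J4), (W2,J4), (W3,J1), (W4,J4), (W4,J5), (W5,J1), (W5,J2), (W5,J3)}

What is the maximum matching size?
Maximum matching size = 5

Maximum matching: {(W1,J3), (W2,J4), (W3,J1), (W4,J5), (W5,J2)}
Size: 5

This assigns 5 workers to 5 distinct jobs.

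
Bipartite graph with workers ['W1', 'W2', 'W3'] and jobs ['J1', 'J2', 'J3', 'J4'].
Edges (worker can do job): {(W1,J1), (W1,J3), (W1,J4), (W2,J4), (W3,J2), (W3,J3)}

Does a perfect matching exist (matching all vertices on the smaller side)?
Yes, perfect matching exists (size 3)

Perfect matching: {(W1,J1), (W2,J4), (W3,J3)}
All 3 vertices on the smaller side are matched.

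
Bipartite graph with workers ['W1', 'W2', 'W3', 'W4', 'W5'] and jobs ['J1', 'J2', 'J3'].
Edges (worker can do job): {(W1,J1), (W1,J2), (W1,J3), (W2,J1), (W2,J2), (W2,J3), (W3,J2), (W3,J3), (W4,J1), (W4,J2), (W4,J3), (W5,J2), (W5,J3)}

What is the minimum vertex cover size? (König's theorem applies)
Minimum vertex cover size = 3

By König's theorem: in bipartite graphs,
min vertex cover = max matching = 3

Maximum matching has size 3, so minimum vertex cover also has size 3.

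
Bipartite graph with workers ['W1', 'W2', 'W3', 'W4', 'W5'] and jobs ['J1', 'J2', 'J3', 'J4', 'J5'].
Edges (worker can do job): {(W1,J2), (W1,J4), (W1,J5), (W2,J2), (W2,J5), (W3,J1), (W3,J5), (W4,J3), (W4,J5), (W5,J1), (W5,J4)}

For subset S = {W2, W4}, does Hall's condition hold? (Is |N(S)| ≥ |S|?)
Yes: |N(S)| = 3, |S| = 2

Subset S = {W2, W4}
Neighbors N(S) = {J2, J3, J5}

|N(S)| = 3, |S| = 2
Hall's condition: |N(S)| ≥ |S| is satisfied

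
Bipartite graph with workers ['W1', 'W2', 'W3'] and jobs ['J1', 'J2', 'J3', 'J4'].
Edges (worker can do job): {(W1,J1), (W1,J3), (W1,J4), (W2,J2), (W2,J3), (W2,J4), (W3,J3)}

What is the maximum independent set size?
Maximum independent set = 4

By König's theorem:
- Min vertex cover = Max matching = 3
- Max independent set = Total vertices - Min vertex cover
- Max independent set = 7 - 3 = 4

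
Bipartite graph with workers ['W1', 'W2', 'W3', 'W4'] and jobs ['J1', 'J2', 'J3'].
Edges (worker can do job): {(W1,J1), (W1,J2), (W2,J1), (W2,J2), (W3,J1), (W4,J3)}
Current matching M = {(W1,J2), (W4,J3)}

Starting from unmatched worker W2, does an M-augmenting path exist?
Yes: W2 → J1

An M-augmenting path alternates non-matching / matching edges, starting and ending at unmatched vertices.
Path: W2 → J1
(J1 is unmatched in M, so the path is augmenting.)
Flipping edges along this path would increase |M| from 2 to 3.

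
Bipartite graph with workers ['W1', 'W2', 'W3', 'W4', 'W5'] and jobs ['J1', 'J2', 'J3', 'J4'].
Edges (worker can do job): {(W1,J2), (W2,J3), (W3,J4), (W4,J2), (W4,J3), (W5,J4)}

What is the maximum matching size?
Maximum matching size = 3

Maximum matching: {(W2,J3), (W3,J4), (W4,J2)}
Size: 3

This assigns 3 workers to 3 distinct jobs.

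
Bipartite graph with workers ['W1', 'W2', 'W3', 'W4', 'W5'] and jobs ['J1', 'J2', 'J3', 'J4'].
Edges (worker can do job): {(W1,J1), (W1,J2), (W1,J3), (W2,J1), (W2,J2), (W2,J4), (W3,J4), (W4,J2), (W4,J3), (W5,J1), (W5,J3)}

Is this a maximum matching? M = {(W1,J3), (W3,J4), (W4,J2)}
No, size 3 is not maximum

Proposed matching has size 3.
Maximum matching size for this graph: 4.

This is NOT maximum - can be improved to size 4.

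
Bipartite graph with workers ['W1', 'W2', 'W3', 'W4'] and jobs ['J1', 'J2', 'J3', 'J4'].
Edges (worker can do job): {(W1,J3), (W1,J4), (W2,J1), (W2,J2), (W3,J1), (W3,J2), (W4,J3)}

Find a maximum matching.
Matching: {(W1,J4), (W2,J2), (W3,J1), (W4,J3)}

Maximum matching (size 4):
  W1 → J4
  W2 → J2
  W3 → J1
  W4 → J3

Each worker is assigned to at most one job, and each job to at most one worker.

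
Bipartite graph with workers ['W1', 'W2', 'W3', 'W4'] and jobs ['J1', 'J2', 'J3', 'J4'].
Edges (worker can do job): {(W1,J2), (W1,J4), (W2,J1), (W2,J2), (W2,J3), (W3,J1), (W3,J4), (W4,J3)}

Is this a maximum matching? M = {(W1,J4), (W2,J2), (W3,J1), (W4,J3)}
Yes, size 4 is maximum

Proposed matching has size 4.
Maximum matching size for this graph: 4.

This is a maximum matching.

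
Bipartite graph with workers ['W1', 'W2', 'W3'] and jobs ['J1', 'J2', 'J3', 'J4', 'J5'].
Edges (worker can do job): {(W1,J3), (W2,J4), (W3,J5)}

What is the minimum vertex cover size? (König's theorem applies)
Minimum vertex cover size = 3

By König's theorem: in bipartite graphs,
min vertex cover = max matching = 3

Maximum matching has size 3, so minimum vertex cover also has size 3.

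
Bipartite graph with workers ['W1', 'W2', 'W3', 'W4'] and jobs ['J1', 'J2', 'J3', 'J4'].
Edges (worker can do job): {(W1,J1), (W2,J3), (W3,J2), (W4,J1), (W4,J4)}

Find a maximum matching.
Matching: {(W1,J1), (W2,J3), (W3,J2), (W4,J4)}

Maximum matching (size 4):
  W1 → J1
  W2 → J3
  W3 → J2
  W4 → J4

Each worker is assigned to at most one job, and each job to at most one worker.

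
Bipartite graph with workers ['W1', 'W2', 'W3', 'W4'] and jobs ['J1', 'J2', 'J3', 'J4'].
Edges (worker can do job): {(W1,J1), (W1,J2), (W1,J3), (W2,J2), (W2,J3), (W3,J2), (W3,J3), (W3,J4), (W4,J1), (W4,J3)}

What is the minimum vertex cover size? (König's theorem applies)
Minimum vertex cover size = 4

By König's theorem: in bipartite graphs,
min vertex cover = max matching = 4

Maximum matching has size 4, so minimum vertex cover also has size 4.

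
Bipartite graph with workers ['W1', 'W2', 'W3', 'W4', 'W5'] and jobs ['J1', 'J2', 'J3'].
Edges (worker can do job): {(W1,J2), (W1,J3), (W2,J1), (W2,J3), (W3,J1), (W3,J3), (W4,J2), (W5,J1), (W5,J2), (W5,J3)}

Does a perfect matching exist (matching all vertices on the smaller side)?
Yes, perfect matching exists (size 3)

Perfect matching: {(W3,J1), (W4,J2), (W5,J3)}
All 3 vertices on the smaller side are matched.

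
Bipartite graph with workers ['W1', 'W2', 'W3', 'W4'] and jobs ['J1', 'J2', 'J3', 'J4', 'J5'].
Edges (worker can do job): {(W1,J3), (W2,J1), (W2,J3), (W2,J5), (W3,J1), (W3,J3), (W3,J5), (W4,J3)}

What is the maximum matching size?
Maximum matching size = 3

Maximum matching: {(W2,J5), (W3,J1), (W4,J3)}
Size: 3

This assigns 3 workers to 3 distinct jobs.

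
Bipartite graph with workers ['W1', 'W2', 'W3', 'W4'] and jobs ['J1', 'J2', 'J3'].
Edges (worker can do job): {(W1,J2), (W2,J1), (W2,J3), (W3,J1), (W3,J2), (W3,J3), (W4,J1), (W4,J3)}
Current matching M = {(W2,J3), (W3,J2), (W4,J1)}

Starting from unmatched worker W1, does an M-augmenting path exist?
No augmenting path from W1

Alternating search from W1 reaches jobs: {J1, J2, J3}.
Every reachable job is already matched in M, and following those matched edges back to workers exposes no further unvisited jobs.
No M-augmenting path from W1 exists.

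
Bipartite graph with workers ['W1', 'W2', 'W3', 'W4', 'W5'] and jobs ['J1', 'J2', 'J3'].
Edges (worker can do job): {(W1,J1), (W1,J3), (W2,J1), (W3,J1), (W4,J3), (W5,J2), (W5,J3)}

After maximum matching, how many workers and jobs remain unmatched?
Unmatched: 2 workers, 0 jobs

Maximum matching size: 3
Workers: 5 total, 3 matched, 2 unmatched
Jobs: 3 total, 3 matched, 0 unmatched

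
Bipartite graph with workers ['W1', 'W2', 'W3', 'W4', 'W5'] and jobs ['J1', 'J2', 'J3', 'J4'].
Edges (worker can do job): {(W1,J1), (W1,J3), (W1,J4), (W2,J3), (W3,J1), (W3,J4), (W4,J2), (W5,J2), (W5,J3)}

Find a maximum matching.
Matching: {(W1,J4), (W2,J3), (W3,J1), (W5,J2)}

Maximum matching (size 4):
  W1 → J4
  W2 → J3
  W3 → J1
  W5 → J2

Each worker is assigned to at most one job, and each job to at most one worker.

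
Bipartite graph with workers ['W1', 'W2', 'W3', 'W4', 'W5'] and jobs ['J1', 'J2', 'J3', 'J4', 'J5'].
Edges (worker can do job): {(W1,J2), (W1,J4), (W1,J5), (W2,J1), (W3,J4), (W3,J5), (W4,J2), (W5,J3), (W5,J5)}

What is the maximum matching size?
Maximum matching size = 5

Maximum matching: {(W1,J4), (W2,J1), (W3,J5), (W4,J2), (W5,J3)}
Size: 5

This assigns 5 workers to 5 distinct jobs.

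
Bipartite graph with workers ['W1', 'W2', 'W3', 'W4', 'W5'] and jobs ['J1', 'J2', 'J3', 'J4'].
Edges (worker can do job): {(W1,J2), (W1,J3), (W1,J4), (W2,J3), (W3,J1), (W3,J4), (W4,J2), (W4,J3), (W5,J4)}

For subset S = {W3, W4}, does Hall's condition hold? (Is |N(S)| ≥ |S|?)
Yes: |N(S)| = 4, |S| = 2

Subset S = {W3, W4}
Neighbors N(S) = {J1, J2, J3, J4}

|N(S)| = 4, |S| = 2
Hall's condition: |N(S)| ≥ |S| is satisfied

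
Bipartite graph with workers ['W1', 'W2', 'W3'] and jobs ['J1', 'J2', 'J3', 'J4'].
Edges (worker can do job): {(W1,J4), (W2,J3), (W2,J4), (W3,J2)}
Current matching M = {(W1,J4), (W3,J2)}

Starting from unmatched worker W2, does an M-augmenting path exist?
Yes: W2 → J3

An M-augmenting path alternates non-matching / matching edges, starting and ending at unmatched vertices.
Path: W2 → J3
(J3 is unmatched in M, so the path is augmenting.)
Flipping edges along this path would increase |M| from 2 to 3.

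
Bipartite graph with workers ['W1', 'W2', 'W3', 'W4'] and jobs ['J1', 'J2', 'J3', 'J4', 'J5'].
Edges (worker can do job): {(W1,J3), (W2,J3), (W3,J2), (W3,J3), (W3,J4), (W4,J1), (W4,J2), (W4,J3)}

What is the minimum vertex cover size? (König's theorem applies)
Minimum vertex cover size = 3

By König's theorem: in bipartite graphs,
min vertex cover = max matching = 3

Maximum matching has size 3, so minimum vertex cover also has size 3.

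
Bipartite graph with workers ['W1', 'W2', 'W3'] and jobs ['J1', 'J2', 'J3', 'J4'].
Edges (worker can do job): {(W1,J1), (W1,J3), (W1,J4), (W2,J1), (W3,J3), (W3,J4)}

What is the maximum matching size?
Maximum matching size = 3

Maximum matching: {(W1,J4), (W2,J1), (W3,J3)}
Size: 3

This assigns 3 workers to 3 distinct jobs.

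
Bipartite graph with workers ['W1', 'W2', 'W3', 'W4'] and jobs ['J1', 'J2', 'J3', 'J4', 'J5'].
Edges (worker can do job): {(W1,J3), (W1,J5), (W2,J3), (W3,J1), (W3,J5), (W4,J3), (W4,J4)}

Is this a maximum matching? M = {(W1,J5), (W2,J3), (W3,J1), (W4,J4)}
Yes, size 4 is maximum

Proposed matching has size 4.
Maximum matching size for this graph: 4.

This is a maximum matching.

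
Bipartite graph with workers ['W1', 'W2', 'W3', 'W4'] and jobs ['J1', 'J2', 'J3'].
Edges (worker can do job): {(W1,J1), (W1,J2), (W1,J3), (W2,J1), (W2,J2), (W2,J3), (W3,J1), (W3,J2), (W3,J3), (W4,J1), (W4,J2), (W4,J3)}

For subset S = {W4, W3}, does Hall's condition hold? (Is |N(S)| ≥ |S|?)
Yes: |N(S)| = 3, |S| = 2

Subset S = {W4, W3}
Neighbors N(S) = {J1, J2, J3}

|N(S)| = 3, |S| = 2
Hall's condition: |N(S)| ≥ |S| is satisfied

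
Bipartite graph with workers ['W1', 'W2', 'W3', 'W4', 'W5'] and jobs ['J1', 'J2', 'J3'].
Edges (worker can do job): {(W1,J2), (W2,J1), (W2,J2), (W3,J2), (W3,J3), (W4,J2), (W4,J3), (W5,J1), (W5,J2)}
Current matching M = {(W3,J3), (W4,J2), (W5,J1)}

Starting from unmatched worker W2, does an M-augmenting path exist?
No augmenting path from W2

Alternating search from W2 reaches jobs: {J1, J2, J3}.
Every reachable job is already matched in M, and following those matched edges back to workers exposes no further unvisited jobs.
No M-augmenting path from W2 exists.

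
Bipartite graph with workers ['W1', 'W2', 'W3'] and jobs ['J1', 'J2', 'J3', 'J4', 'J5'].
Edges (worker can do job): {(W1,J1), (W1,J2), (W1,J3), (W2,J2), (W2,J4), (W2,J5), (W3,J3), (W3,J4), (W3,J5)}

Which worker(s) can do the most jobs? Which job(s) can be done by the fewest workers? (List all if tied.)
Most versatile: W1, W2, W3 (3 jobs); Least covered: J1 (1 workers)

Worker degrees (jobs they can do): W1:3, W2:3, W3:3
Job degrees (workers who can do it): J1:1, J2:2, J3:2, J4:2, J5:2

Maximum worker degree is 3, achieved by: W1, W2, W3
Minimum job degree is 1, achieved by: J1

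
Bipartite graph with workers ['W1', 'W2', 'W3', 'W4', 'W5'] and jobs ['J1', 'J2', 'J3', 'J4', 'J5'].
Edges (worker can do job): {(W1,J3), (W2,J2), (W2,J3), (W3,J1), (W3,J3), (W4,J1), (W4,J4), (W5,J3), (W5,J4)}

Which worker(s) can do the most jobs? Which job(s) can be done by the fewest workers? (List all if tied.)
Most versatile: W2, W3, W4, W5 (2 jobs); Least covered: J5 (0 workers)

Worker degrees (jobs they can do): W1:1, W2:2, W3:2, W4:2, W5:2
Job degrees (workers who can do it): J1:2, J2:1, J3:4, J4:2, J5:0

Maximum worker degree is 2, achieved by: W2, W3, W4, W5
Minimum job degree is 0, achieved by: J5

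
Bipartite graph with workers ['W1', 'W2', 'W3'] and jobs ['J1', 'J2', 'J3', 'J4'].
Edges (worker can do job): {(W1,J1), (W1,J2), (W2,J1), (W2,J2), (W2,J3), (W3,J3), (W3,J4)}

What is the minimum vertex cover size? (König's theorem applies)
Minimum vertex cover size = 3

By König's theorem: in bipartite graphs,
min vertex cover = max matching = 3

Maximum matching has size 3, so minimum vertex cover also has size 3.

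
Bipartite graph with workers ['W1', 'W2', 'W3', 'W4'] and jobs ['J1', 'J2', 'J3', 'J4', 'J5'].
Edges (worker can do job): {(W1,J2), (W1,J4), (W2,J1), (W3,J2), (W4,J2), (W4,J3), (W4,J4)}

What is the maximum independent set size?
Maximum independent set = 5

By König's theorem:
- Min vertex cover = Max matching = 4
- Max independent set = Total vertices - Min vertex cover
- Max independent set = 9 - 4 = 5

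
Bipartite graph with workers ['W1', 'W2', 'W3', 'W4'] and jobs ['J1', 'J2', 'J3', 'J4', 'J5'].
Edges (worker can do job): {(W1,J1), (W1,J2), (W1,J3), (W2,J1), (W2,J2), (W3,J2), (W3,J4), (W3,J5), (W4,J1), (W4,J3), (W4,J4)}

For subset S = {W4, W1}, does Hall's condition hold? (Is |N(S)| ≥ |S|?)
Yes: |N(S)| = 4, |S| = 2

Subset S = {W4, W1}
Neighbors N(S) = {J1, J2, J3, J4}

|N(S)| = 4, |S| = 2
Hall's condition: |N(S)| ≥ |S| is satisfied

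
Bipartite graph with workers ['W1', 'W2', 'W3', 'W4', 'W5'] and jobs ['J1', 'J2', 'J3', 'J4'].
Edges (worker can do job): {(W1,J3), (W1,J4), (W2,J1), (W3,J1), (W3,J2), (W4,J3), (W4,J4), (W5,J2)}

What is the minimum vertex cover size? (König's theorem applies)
Minimum vertex cover size = 4

By König's theorem: in bipartite graphs,
min vertex cover = max matching = 4

Maximum matching has size 4, so minimum vertex cover also has size 4.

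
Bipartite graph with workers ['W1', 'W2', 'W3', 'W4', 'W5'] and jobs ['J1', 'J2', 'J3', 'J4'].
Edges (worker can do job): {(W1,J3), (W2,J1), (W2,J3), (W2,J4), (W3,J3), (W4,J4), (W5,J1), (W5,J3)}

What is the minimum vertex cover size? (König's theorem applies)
Minimum vertex cover size = 3

By König's theorem: in bipartite graphs,
min vertex cover = max matching = 3

Maximum matching has size 3, so minimum vertex cover also has size 3.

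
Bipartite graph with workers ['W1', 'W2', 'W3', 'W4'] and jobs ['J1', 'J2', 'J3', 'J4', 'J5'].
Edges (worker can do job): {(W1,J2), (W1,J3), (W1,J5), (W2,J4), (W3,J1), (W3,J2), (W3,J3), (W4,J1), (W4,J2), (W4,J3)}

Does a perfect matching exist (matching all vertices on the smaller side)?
Yes, perfect matching exists (size 4)

Perfect matching: {(W1,J5), (W2,J4), (W3,J2), (W4,J3)}
All 4 vertices on the smaller side are matched.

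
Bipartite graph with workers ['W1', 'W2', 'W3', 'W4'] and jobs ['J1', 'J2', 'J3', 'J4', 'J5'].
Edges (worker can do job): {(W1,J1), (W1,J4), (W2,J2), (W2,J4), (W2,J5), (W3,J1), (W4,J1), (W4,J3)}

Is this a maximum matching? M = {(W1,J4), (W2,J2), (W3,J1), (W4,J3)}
Yes, size 4 is maximum

Proposed matching has size 4.
Maximum matching size for this graph: 4.

This is a maximum matching.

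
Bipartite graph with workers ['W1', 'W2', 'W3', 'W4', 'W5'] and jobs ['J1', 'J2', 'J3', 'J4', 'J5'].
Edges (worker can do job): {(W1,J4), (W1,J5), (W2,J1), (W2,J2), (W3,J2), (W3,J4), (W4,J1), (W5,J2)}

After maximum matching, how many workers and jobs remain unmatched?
Unmatched: 1 workers, 1 jobs

Maximum matching size: 4
Workers: 5 total, 4 matched, 1 unmatched
Jobs: 5 total, 4 matched, 1 unmatched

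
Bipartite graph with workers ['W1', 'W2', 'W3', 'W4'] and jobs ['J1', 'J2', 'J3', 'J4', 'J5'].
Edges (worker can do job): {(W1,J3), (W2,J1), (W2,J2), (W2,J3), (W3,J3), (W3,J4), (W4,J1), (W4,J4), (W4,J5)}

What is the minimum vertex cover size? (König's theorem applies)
Minimum vertex cover size = 4

By König's theorem: in bipartite graphs,
min vertex cover = max matching = 4

Maximum matching has size 4, so minimum vertex cover also has size 4.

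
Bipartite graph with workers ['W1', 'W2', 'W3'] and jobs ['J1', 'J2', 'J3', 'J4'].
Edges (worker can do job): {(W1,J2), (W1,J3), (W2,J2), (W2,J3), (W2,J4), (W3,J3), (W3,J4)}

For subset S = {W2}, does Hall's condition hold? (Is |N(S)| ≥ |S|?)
Yes: |N(S)| = 3, |S| = 1

Subset S = {W2}
Neighbors N(S) = {J2, J3, J4}

|N(S)| = 3, |S| = 1
Hall's condition: |N(S)| ≥ |S| is satisfied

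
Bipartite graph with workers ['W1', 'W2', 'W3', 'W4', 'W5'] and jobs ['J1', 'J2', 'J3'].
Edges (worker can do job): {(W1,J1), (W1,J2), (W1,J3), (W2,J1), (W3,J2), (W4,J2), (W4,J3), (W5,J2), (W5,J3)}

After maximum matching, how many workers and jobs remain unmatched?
Unmatched: 2 workers, 0 jobs

Maximum matching size: 3
Workers: 5 total, 3 matched, 2 unmatched
Jobs: 3 total, 3 matched, 0 unmatched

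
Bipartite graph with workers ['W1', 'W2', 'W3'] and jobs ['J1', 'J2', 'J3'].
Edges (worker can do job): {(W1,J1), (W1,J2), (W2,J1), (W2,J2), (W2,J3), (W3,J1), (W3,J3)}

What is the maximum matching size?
Maximum matching size = 3

Maximum matching: {(W1,J2), (W2,J3), (W3,J1)}
Size: 3

This assigns 3 workers to 3 distinct jobs.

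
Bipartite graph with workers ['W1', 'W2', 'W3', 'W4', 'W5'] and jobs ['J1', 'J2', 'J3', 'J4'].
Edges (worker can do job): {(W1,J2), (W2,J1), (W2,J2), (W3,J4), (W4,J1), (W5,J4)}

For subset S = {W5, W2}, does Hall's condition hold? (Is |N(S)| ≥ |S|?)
Yes: |N(S)| = 3, |S| = 2

Subset S = {W5, W2}
Neighbors N(S) = {J1, J2, J4}

|N(S)| = 3, |S| = 2
Hall's condition: |N(S)| ≥ |S| is satisfied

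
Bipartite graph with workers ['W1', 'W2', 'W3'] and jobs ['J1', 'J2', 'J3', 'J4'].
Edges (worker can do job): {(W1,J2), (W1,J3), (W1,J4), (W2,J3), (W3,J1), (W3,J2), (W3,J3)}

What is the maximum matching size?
Maximum matching size = 3

Maximum matching: {(W1,J2), (W2,J3), (W3,J1)}
Size: 3

This assigns 3 workers to 3 distinct jobs.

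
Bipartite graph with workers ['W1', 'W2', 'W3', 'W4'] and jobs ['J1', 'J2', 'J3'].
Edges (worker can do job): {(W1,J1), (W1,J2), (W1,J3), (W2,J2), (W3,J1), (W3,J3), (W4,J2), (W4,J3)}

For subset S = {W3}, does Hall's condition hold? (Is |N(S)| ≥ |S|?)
Yes: |N(S)| = 2, |S| = 1

Subset S = {W3}
Neighbors N(S) = {J1, J3}

|N(S)| = 2, |S| = 1
Hall's condition: |N(S)| ≥ |S| is satisfied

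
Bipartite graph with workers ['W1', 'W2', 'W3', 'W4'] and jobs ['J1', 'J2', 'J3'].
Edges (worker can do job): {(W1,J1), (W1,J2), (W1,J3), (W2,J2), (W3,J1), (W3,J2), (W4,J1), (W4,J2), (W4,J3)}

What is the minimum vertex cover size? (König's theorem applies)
Minimum vertex cover size = 3

By König's theorem: in bipartite graphs,
min vertex cover = max matching = 3

Maximum matching has size 3, so minimum vertex cover also has size 3.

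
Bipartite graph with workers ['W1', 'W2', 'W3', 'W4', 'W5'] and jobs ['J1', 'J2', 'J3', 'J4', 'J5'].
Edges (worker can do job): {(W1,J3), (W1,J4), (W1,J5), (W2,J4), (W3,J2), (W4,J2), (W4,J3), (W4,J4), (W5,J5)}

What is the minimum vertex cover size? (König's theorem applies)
Minimum vertex cover size = 4

By König's theorem: in bipartite graphs,
min vertex cover = max matching = 4

Maximum matching has size 4, so minimum vertex cover also has size 4.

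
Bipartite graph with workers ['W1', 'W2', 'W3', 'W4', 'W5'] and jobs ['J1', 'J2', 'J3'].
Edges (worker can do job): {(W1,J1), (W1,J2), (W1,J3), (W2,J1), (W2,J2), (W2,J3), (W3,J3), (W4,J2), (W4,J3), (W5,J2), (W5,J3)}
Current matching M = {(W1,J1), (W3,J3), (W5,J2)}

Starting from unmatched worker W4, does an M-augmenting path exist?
No augmenting path from W4

Alternating search from W4 reaches jobs: {J2, J3}.
Every reachable job is already matched in M, and following those matched edges back to workers exposes no further unvisited jobs.
No M-augmenting path from W4 exists.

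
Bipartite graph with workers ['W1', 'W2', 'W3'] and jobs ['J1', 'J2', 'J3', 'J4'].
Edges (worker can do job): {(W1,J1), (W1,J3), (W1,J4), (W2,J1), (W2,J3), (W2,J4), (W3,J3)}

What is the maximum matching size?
Maximum matching size = 3

Maximum matching: {(W1,J4), (W2,J1), (W3,J3)}
Size: 3

This assigns 3 workers to 3 distinct jobs.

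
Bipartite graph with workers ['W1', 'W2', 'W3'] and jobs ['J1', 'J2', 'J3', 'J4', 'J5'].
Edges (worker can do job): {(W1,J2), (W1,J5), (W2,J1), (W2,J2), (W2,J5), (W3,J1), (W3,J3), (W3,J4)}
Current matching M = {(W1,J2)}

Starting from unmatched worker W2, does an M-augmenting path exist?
Yes: W2 → J2 → W1 → J5

An M-augmenting path alternates non-matching / matching edges, starting and ending at unmatched vertices.
Path: W2 → J2 → W1 → J5
(J5 is unmatched in M, so the path is augmenting.)
Flipping edges along this path would increase |M| from 1 to 2.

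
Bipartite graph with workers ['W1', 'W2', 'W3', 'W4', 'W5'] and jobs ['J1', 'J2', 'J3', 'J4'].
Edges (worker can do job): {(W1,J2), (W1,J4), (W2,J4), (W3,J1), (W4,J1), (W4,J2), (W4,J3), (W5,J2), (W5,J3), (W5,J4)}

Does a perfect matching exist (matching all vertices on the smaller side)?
Yes, perfect matching exists (size 4)

Perfect matching: {(W1,J4), (W3,J1), (W4,J2), (W5,J3)}
All 4 vertices on the smaller side are matched.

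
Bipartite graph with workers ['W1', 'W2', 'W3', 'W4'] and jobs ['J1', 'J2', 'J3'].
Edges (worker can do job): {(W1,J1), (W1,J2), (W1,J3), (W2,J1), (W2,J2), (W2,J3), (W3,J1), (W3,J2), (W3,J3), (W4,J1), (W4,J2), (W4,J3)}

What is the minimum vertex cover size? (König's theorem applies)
Minimum vertex cover size = 3

By König's theorem: in bipartite graphs,
min vertex cover = max matching = 3

Maximum matching has size 3, so minimum vertex cover also has size 3.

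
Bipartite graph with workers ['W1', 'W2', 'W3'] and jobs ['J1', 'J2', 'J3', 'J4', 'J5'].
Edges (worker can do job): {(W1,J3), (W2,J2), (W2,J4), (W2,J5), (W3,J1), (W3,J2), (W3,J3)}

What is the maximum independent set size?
Maximum independent set = 5

By König's theorem:
- Min vertex cover = Max matching = 3
- Max independent set = Total vertices - Min vertex cover
- Max independent set = 8 - 3 = 5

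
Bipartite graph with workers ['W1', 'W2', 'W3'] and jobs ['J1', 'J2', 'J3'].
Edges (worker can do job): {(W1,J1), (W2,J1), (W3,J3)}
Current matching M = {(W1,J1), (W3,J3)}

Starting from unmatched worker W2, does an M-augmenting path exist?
No augmenting path from W2

Alternating search from W2 reaches jobs: {J1}.
Every reachable job is already matched in M, and following those matched edges back to workers exposes no further unvisited jobs.
No M-augmenting path from W2 exists.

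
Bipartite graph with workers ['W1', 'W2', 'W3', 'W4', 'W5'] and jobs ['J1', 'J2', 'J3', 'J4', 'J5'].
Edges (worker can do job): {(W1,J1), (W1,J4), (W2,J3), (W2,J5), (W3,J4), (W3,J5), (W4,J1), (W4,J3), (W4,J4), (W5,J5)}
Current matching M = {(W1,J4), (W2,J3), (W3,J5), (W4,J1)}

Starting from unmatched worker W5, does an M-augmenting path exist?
No augmenting path from W5

Alternating search from W5 reaches jobs: {J1, J3, J4, J5}.
Every reachable job is already matched in M, and following those matched edges back to workers exposes no further unvisited jobs.
No M-augmenting path from W5 exists.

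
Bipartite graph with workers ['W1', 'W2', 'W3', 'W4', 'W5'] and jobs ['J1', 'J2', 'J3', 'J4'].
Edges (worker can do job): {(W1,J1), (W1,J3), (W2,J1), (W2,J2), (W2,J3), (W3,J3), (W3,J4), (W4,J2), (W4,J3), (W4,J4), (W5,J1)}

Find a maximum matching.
Matching: {(W1,J3), (W3,J4), (W4,J2), (W5,J1)}

Maximum matching (size 4):
  W1 → J3
  W3 → J4
  W4 → J2
  W5 → J1

Each worker is assigned to at most one job, and each job to at most one worker.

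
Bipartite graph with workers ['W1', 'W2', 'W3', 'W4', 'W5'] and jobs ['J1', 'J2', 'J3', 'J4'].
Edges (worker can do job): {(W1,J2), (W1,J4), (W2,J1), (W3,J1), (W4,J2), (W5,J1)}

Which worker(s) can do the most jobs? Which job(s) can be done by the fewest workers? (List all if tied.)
Most versatile: W1 (2 jobs); Least covered: J3 (0 workers)

Worker degrees (jobs they can do): W1:2, W2:1, W3:1, W4:1, W5:1
Job degrees (workers who can do it): J1:3, J2:2, J3:0, J4:1

Maximum worker degree is 2, achieved by: W1
Minimum job degree is 0, achieved by: J3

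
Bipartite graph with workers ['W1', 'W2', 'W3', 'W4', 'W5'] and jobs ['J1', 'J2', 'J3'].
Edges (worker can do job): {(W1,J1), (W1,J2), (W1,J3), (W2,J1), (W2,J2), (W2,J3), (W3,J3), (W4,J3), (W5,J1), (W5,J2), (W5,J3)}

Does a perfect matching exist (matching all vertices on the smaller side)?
Yes, perfect matching exists (size 3)

Perfect matching: {(W1,J2), (W3,J3), (W5,J1)}
All 3 vertices on the smaller side are matched.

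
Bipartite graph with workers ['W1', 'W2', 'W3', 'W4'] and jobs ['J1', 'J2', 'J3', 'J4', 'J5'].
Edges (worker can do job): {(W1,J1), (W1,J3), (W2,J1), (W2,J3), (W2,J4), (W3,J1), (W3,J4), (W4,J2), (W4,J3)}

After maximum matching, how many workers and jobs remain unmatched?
Unmatched: 0 workers, 1 jobs

Maximum matching size: 4
Workers: 4 total, 4 matched, 0 unmatched
Jobs: 5 total, 4 matched, 1 unmatched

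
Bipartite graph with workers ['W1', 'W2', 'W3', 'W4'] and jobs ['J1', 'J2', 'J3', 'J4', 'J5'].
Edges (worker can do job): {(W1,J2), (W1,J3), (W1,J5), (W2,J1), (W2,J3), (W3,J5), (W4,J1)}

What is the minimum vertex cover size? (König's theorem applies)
Minimum vertex cover size = 4

By König's theorem: in bipartite graphs,
min vertex cover = max matching = 4

Maximum matching has size 4, so minimum vertex cover also has size 4.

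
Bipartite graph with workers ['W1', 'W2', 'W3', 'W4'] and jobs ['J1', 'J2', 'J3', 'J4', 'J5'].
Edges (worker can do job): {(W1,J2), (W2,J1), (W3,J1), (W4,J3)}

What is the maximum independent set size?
Maximum independent set = 6

By König's theorem:
- Min vertex cover = Max matching = 3
- Max independent set = Total vertices - Min vertex cover
- Max independent set = 9 - 3 = 6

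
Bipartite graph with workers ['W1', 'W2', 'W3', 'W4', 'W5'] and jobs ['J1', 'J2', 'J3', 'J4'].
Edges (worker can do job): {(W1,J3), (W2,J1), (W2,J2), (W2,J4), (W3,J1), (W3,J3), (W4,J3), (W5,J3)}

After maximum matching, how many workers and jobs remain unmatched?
Unmatched: 2 workers, 1 jobs

Maximum matching size: 3
Workers: 5 total, 3 matched, 2 unmatched
Jobs: 4 total, 3 matched, 1 unmatched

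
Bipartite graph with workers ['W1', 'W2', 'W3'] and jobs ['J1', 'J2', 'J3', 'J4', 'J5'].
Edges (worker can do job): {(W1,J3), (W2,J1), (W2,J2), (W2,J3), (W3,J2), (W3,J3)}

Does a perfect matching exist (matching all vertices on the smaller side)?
Yes, perfect matching exists (size 3)

Perfect matching: {(W1,J3), (W2,J1), (W3,J2)}
All 3 vertices on the smaller side are matched.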